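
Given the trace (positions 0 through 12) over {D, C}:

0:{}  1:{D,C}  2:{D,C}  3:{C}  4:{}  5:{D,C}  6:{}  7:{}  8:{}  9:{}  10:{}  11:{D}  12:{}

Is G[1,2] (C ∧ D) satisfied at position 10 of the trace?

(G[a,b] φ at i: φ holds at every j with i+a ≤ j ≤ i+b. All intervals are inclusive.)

False

Check (C ∧ D) at every j in [11,12]:
  j=11: false
  j=12: false
Fails at j=11 → formula fails.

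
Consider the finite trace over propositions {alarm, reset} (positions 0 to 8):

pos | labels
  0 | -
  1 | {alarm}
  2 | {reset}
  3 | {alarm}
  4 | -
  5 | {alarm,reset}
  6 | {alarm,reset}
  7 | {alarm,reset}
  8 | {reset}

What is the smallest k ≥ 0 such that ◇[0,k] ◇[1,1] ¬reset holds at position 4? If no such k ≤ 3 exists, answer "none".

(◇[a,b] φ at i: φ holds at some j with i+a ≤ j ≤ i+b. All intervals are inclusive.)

Scan j = 4,5,… for ◇[1,1] ¬reset:
  j=4: fails
  j=5: fails
  j=6: fails
  j=7: fails
No j in [4,7] satisfies it → none.

none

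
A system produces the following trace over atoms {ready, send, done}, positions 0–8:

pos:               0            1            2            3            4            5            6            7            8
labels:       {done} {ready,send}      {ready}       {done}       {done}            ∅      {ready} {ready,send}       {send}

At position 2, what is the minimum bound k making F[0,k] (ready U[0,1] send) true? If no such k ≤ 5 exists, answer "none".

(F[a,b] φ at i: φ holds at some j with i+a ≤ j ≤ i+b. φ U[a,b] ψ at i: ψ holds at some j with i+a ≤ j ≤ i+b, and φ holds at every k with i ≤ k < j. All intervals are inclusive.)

Scan j = 2,3,… for (ready U[0,1] send):
  j=2: fails
  j=3: fails
  j=4: fails
  j=5: fails
  j=6: holds
First hit at j=6, so smallest k = 6-2 = 4.

4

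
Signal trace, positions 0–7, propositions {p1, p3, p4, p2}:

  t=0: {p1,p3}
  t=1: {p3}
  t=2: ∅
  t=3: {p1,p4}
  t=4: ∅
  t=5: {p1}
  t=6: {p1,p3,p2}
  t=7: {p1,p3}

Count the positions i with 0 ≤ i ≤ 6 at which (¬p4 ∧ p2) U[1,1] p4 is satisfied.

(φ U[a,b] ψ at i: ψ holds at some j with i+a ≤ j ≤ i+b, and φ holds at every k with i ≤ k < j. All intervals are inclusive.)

Evaluate at each i in [0,6]:
  i=0: ✗ (no rhs in [1,1])
  i=1: ✗ (no rhs in [2,2])
  i=2: ✗ (lhs fails at k=2 before rhs at j=3)
  i=3: ✗ (no rhs in [4,4])
  i=4: ✗ (no rhs in [5,5])
  i=5: ✗ (no rhs in [6,6])
  i=6: ✗ (no rhs in [7,7])
Positions where it holds: {} → 0.

0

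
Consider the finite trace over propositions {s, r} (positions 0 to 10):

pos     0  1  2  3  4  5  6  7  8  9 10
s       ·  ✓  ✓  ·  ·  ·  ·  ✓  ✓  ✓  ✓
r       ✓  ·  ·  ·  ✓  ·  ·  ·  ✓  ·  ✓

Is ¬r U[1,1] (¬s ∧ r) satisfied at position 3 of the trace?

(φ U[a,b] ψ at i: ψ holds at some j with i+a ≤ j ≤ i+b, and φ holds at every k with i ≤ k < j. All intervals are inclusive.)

True

Need some j in [4,4] with (¬s ∧ r), and ¬r at every k in [3,j-1].
  j=4: (¬s ∧ r) holds; ¬r holds at every k in [3,3] → satisfied.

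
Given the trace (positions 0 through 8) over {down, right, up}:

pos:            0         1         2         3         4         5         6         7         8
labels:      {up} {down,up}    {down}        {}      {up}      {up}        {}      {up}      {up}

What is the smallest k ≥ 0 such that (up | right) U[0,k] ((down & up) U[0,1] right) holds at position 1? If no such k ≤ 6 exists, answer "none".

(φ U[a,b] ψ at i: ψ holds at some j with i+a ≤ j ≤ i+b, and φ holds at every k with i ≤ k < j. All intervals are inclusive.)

none

Need earliest j ≥ 1 with ((down & up) U[0,1] right), and (up | right) at every k in [1,j-1].
  j=1: rhs fails.
  j=2: rhs fails.
  j=3: rhs fails.
  j=4: rhs fails.
  j=5: rhs fails.
  j=6: rhs fails.
  j=7: rhs fails.
No witness within the range → none.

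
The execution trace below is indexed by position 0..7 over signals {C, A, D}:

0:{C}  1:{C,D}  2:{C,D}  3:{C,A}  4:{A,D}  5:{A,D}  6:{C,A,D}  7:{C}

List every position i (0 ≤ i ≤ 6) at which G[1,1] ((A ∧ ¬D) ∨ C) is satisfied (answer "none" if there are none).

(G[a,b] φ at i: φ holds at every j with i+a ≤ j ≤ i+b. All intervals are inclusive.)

0, 1, 2, 5, 6

Evaluate at each i in [0,6]:
  i=0: ✓ (all of [1,1])
  i=1: ✓ (all of [2,2])
  i=2: ✓ (all of [3,3])
  i=3: ✗ (fails at j=4)
  i=4: ✗ (fails at j=5)
  i=5: ✓ (all of [6,6])
  i=6: ✓ (all of [7,7])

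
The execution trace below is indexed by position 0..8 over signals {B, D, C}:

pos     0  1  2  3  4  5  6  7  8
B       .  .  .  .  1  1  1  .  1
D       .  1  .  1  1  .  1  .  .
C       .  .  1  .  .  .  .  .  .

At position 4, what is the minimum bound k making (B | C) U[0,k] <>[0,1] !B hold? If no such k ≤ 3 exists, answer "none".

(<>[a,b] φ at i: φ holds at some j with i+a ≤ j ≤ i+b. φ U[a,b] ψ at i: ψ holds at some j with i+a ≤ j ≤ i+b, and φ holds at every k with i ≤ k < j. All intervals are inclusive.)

2

Need earliest j ≥ 4 with <>[0,1] !B, and (B | C) at every k in [4,j-1].
  j=4: rhs fails.
  j=5: rhs fails.
  j=6: rhs holds; lhs holds on [4,5]. k = 2.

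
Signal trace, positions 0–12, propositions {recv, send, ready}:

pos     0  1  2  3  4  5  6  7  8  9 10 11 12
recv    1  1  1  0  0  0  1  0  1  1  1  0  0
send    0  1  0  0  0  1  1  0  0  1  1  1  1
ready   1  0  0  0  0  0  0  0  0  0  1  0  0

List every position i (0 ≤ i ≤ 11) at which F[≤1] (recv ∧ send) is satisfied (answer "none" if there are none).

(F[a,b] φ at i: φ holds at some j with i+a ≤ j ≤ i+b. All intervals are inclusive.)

0, 1, 5, 6, 8, 9, 10

Evaluate at each i in [0,11]:
  i=0: ✓ (witness j=1)
  i=1: ✓ (witness j=1)
  i=2: ✗ (none in [2,3])
  i=3: ✗ (none in [3,4])
  i=4: ✗ (none in [4,5])
  i=5: ✓ (witness j=6)
  i=6: ✓ (witness j=6)
  i=7: ✗ (none in [7,8])
  i=8: ✓ (witness j=9)
  i=9: ✓ (witness j=9)
  i=10: ✓ (witness j=10)
  i=11: ✗ (none in [11,12])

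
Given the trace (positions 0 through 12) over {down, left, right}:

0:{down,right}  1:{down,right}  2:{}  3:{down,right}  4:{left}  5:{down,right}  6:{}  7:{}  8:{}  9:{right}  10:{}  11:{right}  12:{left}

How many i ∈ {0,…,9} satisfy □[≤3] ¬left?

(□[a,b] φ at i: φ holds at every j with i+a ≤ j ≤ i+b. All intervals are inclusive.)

Evaluate at each i in [0,9]:
  i=0: ✓ (all of [0,3])
  i=1: ✗ (fails at j=4)
  i=2: ✗ (fails at j=4)
  i=3: ✗ (fails at j=4)
  i=4: ✗ (fails at j=4)
  i=5: ✓ (all of [5,8])
  i=6: ✓ (all of [6,9])
  i=7: ✓ (all of [7,10])
  i=8: ✓ (all of [8,11])
  i=9: ✗ (fails at j=12)
Positions where it holds: {0, 5, 6, 7, 8} → 5.

5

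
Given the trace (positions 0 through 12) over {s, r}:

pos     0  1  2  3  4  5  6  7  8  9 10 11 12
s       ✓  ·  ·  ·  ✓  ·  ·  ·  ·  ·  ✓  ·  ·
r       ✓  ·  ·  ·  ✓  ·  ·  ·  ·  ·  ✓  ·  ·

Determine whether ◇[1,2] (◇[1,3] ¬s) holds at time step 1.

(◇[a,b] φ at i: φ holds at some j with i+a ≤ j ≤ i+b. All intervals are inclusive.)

Check ◇[1,3] ¬s at each j in [2,3]:
  j=2: holds (witness at 3)
  j=3: holds (witness at 5)
Found at j=2 → formula holds.

True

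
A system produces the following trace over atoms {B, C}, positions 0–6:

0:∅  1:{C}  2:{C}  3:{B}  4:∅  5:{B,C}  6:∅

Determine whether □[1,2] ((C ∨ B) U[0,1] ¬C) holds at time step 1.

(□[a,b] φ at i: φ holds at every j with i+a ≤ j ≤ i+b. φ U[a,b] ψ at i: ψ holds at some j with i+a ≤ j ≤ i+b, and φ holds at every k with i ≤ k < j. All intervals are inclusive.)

Check ((C ∨ B) U[0,1] ¬C) at every j in [2,3]:
  j=2: holds
  j=3: holds
All positions satisfy it → formula holds.

Holds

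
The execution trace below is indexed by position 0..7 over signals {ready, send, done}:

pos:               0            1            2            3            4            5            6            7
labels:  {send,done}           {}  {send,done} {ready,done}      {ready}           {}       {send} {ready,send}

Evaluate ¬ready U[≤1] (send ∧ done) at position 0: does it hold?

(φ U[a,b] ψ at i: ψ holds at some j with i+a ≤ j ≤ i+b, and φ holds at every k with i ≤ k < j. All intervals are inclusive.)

Need some j in [0,1] with (send ∧ done), and ¬ready at every k in [0,j-1].
  j=0: (send ∧ done) holds; no prefix to check → satisfied.

Yes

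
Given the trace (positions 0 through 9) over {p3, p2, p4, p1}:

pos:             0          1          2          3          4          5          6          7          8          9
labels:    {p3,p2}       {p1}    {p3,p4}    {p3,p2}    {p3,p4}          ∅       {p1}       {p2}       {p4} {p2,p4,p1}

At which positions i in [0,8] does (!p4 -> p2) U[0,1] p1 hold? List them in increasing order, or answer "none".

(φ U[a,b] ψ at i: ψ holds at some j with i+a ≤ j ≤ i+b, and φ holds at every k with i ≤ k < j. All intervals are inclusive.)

Evaluate at each i in [0,8]:
  i=0: ✓ (rhs at j=1; lhs holds on [0,0])
  i=1: ✓ (rhs at j=1)
  i=2: ✗ (no rhs in [2,3])
  i=3: ✗ (no rhs in [3,4])
  i=4: ✗ (no rhs in [4,5])
  i=5: ✗ (lhs fails at k=5 before rhs at j=6)
  i=6: ✓ (rhs at j=6)
  i=7: ✗ (no rhs in [7,8])
  i=8: ✓ (rhs at j=9; lhs holds on [8,8])

0, 1, 6, 8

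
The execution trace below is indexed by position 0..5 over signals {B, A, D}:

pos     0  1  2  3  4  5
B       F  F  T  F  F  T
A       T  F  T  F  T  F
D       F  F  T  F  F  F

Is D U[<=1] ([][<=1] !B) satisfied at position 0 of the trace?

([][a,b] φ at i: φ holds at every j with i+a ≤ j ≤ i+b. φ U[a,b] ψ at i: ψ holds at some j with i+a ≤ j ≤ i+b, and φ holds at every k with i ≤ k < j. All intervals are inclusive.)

Need some j in [0,1] with [][<=1] !B, and D at every k in [0,j-1].
  j=0: [][<=1] !B holds; no prefix to check → satisfied.

Yes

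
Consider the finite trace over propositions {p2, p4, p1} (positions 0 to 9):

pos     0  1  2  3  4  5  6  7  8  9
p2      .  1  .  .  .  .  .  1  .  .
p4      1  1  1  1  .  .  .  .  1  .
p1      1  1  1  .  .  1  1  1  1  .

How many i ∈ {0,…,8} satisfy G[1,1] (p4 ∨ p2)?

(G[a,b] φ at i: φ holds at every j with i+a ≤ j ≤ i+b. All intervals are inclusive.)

Evaluate at each i in [0,8]:
  i=0: ✓ (all of [1,1])
  i=1: ✓ (all of [2,2])
  i=2: ✓ (all of [3,3])
  i=3: ✗ (fails at j=4)
  i=4: ✗ (fails at j=5)
  i=5: ✗ (fails at j=6)
  i=6: ✓ (all of [7,7])
  i=7: ✓ (all of [8,8])
  i=8: ✗ (fails at j=9)
Positions where it holds: {0, 1, 2, 6, 7} → 5.

5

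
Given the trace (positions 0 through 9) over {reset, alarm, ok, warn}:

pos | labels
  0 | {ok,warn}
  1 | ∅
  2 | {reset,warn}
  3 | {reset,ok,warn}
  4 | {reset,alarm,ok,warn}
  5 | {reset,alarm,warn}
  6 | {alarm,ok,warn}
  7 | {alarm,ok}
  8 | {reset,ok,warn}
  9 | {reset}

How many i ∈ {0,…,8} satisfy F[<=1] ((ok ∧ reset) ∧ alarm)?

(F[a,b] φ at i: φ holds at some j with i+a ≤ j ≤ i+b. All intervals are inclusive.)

2

Evaluate at each i in [0,8]:
  i=0: ✗ (none in [0,1])
  i=1: ✗ (none in [1,2])
  i=2: ✗ (none in [2,3])
  i=3: ✓ (witness j=4)
  i=4: ✓ (witness j=4)
  i=5: ✗ (none in [5,6])
  i=6: ✗ (none in [6,7])
  i=7: ✗ (none in [7,8])
  i=8: ✗ (none in [8,9])
Positions where it holds: {3, 4} → 2.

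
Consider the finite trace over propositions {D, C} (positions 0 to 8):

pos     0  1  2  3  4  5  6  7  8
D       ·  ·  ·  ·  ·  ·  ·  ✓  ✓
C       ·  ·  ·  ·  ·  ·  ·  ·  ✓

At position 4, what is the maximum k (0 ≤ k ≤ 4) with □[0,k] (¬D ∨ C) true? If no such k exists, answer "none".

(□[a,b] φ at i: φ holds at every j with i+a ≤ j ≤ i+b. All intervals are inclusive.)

2

(¬D ∨ C) must hold from j=4 onward; find where it first fails.
  j=4: holds
  j=5: holds
  j=6: holds
  j=7: fails
Holds on [4,6], so largest k = 2.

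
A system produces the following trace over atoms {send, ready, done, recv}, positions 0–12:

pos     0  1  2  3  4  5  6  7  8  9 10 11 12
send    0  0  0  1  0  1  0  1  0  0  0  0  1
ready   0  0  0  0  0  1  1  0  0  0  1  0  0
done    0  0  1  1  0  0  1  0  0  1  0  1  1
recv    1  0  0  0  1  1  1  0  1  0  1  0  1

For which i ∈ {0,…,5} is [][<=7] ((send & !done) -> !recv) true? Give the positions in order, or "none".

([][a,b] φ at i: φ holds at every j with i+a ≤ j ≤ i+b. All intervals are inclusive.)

none

Evaluate at each i in [0,5]:
  i=0: ✗ (fails at j=5)
  i=1: ✗ (fails at j=5)
  i=2: ✗ (fails at j=5)
  i=3: ✗ (fails at j=5)
  i=4: ✗ (fails at j=5)
  i=5: ✗ (fails at j=5)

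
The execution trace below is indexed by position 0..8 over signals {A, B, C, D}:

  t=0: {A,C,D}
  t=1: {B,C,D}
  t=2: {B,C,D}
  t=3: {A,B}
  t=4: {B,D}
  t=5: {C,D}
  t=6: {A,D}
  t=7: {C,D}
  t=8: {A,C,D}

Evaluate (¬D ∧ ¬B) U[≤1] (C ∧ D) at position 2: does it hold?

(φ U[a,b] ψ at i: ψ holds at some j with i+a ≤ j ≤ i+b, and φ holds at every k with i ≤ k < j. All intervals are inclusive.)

Need some j in [2,3] with (C ∧ D), and (¬D ∧ ¬B) at every k in [2,j-1].
  j=2: (C ∧ D) holds; no prefix to check → satisfied.

Yes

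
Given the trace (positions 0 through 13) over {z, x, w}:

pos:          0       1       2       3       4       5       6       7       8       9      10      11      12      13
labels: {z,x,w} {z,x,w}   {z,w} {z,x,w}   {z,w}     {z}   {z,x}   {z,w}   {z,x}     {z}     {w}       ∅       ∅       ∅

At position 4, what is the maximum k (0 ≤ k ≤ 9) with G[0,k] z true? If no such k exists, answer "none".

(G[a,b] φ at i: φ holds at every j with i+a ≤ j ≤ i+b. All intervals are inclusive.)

5

z must hold from j=4 onward; find where it first fails.
  j=4: holds
  j=5: holds
  j=6: holds
  j=7: holds
  j=8: holds
  j=9: holds
  j=10: fails
Holds on [4,9], so largest k = 5.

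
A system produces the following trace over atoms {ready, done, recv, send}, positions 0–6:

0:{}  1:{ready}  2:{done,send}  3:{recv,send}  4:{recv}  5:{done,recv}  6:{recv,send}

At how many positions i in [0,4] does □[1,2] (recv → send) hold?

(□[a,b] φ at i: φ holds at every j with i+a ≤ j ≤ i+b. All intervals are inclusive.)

Evaluate at each i in [0,4]:
  i=0: ✓ (all of [1,2])
  i=1: ✓ (all of [2,3])
  i=2: ✗ (fails at j=4)
  i=3: ✗ (fails at j=4)
  i=4: ✗ (fails at j=5)
Positions where it holds: {0, 1} → 2.

2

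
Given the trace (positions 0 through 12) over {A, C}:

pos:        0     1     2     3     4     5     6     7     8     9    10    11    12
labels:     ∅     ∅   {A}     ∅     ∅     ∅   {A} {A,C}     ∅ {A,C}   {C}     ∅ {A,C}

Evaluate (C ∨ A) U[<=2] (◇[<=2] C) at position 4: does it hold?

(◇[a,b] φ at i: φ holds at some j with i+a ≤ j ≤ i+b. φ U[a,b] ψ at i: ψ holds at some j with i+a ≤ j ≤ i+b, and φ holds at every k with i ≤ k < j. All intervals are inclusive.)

Does not hold

Need some j in [4,6] with ◇[<=2] C, and (C ∨ A) at every k in [4,j-1].
  j=4: ◇[<=2] C — fails (none in [4,6]).
  j=5: ◇[<=2] C holds, but (C ∨ A) fails at k=4 → not this j.
  j=6: ◇[<=2] C holds, but (C ∨ A) fails at k=4 → not this j.
No j in the window works → until fails.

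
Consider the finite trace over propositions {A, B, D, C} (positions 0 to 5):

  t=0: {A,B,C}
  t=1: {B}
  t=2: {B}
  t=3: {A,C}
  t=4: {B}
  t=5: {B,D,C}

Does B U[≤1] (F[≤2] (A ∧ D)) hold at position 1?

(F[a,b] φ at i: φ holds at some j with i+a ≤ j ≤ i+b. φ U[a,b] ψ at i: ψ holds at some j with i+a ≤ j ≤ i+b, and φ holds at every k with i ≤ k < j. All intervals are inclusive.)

False

Need some j in [1,2] with F[≤2] (A ∧ D), and B at every k in [1,j-1].
  j=1: F[≤2] (A ∧ D) — fails (none in [1,3]).
  j=2: F[≤2] (A ∧ D) — fails (none in [2,4]).
No j in the window works → until fails.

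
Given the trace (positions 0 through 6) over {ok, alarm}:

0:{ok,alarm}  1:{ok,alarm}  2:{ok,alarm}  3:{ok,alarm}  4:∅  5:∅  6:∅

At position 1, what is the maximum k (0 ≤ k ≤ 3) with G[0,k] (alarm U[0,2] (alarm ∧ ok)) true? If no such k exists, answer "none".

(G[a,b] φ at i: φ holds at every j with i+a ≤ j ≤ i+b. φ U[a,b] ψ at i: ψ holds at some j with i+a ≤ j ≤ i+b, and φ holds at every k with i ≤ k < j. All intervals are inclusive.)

2

(alarm U[0,2] (alarm ∧ ok)) must hold from j=1 onward; find where it first fails.
  j=1: holds
  j=2: holds
  j=3: holds
  j=4: fails
Holds on [1,3], so largest k = 2.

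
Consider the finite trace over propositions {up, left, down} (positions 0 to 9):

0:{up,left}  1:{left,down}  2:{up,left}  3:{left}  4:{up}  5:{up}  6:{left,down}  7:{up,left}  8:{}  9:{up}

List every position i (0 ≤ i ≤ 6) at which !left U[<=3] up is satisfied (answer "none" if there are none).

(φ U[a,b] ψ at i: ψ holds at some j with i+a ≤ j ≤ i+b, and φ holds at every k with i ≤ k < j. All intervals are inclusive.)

Evaluate at each i in [0,6]:
  i=0: ✓ (rhs at j=0)
  i=1: ✗ (lhs fails at k=1 before rhs at j=2)
  i=2: ✓ (rhs at j=2)
  i=3: ✗ (lhs fails at k=3 before rhs at j=4)
  i=4: ✓ (rhs at j=4)
  i=5: ✓ (rhs at j=5)
  i=6: ✗ (lhs fails at k=6 before rhs at j=7)

0, 2, 4, 5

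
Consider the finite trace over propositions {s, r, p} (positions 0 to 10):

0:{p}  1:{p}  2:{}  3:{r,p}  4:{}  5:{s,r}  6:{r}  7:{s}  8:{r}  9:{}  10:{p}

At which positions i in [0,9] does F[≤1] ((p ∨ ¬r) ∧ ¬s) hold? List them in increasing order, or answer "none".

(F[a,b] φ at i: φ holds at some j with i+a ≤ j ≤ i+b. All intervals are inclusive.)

Evaluate at each i in [0,9]:
  i=0: ✓ (witness j=0)
  i=1: ✓ (witness j=1)
  i=2: ✓ (witness j=2)
  i=3: ✓ (witness j=3)
  i=4: ✓ (witness j=4)
  i=5: ✗ (none in [5,6])
  i=6: ✗ (none in [6,7])
  i=7: ✗ (none in [7,8])
  i=8: ✓ (witness j=9)
  i=9: ✓ (witness j=9)

0, 1, 2, 3, 4, 8, 9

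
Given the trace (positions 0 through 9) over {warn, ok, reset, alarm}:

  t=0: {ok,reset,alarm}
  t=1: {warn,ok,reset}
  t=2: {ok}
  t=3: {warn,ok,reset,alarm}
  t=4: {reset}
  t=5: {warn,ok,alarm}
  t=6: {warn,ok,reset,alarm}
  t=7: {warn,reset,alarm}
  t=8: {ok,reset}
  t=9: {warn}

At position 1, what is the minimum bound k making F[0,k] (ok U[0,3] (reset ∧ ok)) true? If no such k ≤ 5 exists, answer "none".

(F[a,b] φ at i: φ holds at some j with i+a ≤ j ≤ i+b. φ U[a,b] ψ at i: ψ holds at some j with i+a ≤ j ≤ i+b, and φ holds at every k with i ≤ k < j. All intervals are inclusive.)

Scan j = 1,2,… for (ok U[0,3] (reset ∧ ok)):
  j=1: holds
First hit at j=1, so smallest k = 1-1 = 0.

0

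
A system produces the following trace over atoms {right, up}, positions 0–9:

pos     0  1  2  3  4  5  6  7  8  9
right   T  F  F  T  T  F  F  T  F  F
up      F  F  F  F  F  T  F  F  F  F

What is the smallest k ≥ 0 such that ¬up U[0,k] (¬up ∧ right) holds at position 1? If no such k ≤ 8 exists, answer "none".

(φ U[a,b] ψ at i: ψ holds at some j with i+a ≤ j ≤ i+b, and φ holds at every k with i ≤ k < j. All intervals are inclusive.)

Need earliest j ≥ 1 with (¬up ∧ right), and ¬up at every k in [1,j-1].
  j=1: rhs fails.
  j=2: rhs fails.
  j=3: rhs holds; lhs holds on [1,2]. k = 2.

2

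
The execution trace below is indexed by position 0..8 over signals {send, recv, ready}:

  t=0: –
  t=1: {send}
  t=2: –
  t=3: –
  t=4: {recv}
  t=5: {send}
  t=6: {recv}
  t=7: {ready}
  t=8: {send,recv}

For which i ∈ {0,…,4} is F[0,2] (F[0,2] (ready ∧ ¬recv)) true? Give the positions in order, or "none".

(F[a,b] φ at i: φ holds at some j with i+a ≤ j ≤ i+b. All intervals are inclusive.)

3, 4

Evaluate at each i in [0,4]:
  i=0: ✗ (none in [0,2])
  i=1: ✗ (none in [1,3])
  i=2: ✗ (none in [2,4])
  i=3: ✓ (witness j=5)
  i=4: ✓ (witness j=5)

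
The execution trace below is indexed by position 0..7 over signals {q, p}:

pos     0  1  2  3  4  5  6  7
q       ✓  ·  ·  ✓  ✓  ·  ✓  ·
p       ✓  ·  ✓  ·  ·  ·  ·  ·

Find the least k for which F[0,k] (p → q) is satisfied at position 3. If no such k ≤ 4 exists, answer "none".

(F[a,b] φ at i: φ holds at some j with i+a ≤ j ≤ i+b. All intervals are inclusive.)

Scan j = 3,4,… for (p → q):
  j=3: holds
First hit at j=3, so smallest k = 3-3 = 0.

0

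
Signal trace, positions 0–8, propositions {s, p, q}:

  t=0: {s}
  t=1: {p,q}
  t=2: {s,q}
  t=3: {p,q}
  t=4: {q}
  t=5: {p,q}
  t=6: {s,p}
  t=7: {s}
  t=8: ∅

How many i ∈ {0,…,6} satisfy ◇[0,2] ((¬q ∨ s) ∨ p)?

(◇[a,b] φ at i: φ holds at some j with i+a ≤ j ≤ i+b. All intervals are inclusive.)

7

Evaluate at each i in [0,6]:
  i=0: ✓ (witness j=0)
  i=1: ✓ (witness j=1)
  i=2: ✓ (witness j=2)
  i=3: ✓ (witness j=3)
  i=4: ✓ (witness j=5)
  i=5: ✓ (witness j=5)
  i=6: ✓ (witness j=6)
Positions where it holds: {0, 1, 2, 3, 4, 5, 6} → 7.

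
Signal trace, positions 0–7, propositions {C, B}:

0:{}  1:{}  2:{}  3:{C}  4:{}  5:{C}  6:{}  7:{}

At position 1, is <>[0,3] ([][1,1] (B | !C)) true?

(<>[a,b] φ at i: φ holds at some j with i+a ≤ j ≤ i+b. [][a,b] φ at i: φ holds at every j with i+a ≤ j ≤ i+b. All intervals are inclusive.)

Holds

Check [][1,1] (B | !C) at each j in [1,4]:
  j=1: holds on [2,2]
  j=2: fails at 3
  j=3: holds on [4,4]
  j=4: fails at 5
Found at j=1 → formula holds.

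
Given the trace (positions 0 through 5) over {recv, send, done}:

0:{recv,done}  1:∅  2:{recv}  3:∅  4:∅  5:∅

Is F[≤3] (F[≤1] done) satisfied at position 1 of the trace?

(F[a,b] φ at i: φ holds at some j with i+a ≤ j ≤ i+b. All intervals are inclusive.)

Check F[≤1] done at each j in [1,4]:
  j=1: fails (none in [1,2])
  j=2: fails (none in [2,3])
  j=3: fails (none in [3,4])
  j=4: fails (none in [4,5])
No position in the window satisfies it → formula fails.

Does not hold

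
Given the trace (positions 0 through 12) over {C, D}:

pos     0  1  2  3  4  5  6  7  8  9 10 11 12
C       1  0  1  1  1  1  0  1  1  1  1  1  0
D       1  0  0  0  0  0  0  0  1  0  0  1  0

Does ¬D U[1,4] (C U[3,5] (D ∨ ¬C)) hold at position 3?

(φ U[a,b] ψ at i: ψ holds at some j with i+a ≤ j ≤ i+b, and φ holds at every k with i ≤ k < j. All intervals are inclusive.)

Yes

Need some j in [4,7] with (C U[3,5] (D ∨ ¬C)), and ¬D at every k in [3,j-1].
  j=4: (C U[3,5] (D ∨ ¬C)) — fails.
  j=5: (C U[3,5] (D ∨ ¬C)) — fails.
  j=6: (C U[3,5] (D ∨ ¬C)) — fails.
  j=7: (C U[3,5] (D ∨ ¬C)) holds; ¬D holds at every k in [3,6] → satisfied.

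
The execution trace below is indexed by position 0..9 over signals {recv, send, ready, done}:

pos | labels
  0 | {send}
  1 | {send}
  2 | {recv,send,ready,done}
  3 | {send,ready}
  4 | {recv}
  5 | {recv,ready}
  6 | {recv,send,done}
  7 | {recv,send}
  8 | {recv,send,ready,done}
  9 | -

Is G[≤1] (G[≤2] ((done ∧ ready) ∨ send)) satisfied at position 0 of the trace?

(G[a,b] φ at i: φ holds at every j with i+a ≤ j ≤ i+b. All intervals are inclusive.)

Check G[≤2] ((done ∧ ready) ∨ send) at every j in [0,1]:
  j=0: holds on [0,2]
  j=1: holds on [1,3]
All positions satisfy it → formula holds.

Holds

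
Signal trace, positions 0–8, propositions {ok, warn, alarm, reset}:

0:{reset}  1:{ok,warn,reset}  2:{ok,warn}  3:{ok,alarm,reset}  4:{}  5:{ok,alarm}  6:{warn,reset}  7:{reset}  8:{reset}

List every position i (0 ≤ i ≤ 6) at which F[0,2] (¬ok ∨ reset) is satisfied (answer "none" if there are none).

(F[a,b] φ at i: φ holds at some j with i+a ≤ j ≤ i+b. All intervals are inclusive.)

Evaluate at each i in [0,6]:
  i=0: ✓ (witness j=0)
  i=1: ✓ (witness j=1)
  i=2: ✓ (witness j=3)
  i=3: ✓ (witness j=3)
  i=4: ✓ (witness j=4)
  i=5: ✓ (witness j=6)
  i=6: ✓ (witness j=6)

0, 1, 2, 3, 4, 5, 6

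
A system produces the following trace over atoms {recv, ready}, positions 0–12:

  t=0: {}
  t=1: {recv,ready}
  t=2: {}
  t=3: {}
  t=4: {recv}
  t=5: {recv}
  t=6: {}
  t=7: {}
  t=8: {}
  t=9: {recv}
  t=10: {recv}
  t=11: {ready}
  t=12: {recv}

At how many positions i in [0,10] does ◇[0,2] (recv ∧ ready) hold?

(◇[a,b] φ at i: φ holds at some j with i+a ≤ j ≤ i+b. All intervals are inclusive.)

Evaluate at each i in [0,10]:
  i=0: ✓ (witness j=1)
  i=1: ✓ (witness j=1)
  i=2: ✗ (none in [2,4])
  i=3: ✗ (none in [3,5])
  i=4: ✗ (none in [4,6])
  i=5: ✗ (none in [5,7])
  i=6: ✗ (none in [6,8])
  i=7: ✗ (none in [7,9])
  i=8: ✗ (none in [8,10])
  i=9: ✗ (none in [9,11])
  i=10: ✗ (none in [10,12])
Positions where it holds: {0, 1} → 2.

2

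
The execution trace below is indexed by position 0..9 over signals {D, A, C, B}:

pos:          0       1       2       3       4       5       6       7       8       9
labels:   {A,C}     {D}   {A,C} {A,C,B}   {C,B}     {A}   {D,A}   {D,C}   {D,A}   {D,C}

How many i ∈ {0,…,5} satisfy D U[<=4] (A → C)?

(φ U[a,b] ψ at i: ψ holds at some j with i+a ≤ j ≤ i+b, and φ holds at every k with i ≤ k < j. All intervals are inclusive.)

Evaluate at each i in [0,5]:
  i=0: ✓ (rhs at j=0)
  i=1: ✓ (rhs at j=1)
  i=2: ✓ (rhs at j=2)
  i=3: ✓ (rhs at j=3)
  i=4: ✓ (rhs at j=4)
  i=5: ✗ (lhs fails at k=5 before rhs at j=7)
Positions where it holds: {0, 1, 2, 3, 4} → 5.

5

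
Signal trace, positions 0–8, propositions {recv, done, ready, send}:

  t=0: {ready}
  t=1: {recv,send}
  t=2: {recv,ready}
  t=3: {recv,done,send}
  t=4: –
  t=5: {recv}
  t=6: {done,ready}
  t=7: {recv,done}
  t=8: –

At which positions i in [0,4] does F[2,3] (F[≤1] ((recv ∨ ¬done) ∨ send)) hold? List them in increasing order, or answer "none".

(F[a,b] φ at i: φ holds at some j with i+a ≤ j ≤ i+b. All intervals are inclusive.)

0, 1, 2, 3, 4

Evaluate at each i in [0,4]:
  i=0: ✓ (witness j=2)
  i=1: ✓ (witness j=3)
  i=2: ✓ (witness j=4)
  i=3: ✓ (witness j=5)
  i=4: ✓ (witness j=6)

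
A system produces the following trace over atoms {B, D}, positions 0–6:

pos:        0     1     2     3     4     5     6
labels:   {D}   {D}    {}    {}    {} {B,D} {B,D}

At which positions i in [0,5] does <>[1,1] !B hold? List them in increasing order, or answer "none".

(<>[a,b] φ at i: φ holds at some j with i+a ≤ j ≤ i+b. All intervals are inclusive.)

0, 1, 2, 3

Evaluate at each i in [0,5]:
  i=0: ✓ (witness j=1)
  i=1: ✓ (witness j=2)
  i=2: ✓ (witness j=3)
  i=3: ✓ (witness j=4)
  i=4: ✗ (none in [5,5])
  i=5: ✗ (none in [6,6])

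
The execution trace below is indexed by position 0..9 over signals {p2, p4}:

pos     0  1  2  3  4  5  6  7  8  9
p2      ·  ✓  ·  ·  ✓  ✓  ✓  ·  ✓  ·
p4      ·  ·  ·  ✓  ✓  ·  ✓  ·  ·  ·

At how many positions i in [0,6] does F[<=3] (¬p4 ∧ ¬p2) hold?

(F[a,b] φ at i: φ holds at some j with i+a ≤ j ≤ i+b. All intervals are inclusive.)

Evaluate at each i in [0,6]:
  i=0: ✓ (witness j=0)
  i=1: ✓ (witness j=2)
  i=2: ✓ (witness j=2)
  i=3: ✗ (none in [3,6])
  i=4: ✓ (witness j=7)
  i=5: ✓ (witness j=7)
  i=6: ✓ (witness j=7)
Positions where it holds: {0, 1, 2, 4, 5, 6} → 6.

6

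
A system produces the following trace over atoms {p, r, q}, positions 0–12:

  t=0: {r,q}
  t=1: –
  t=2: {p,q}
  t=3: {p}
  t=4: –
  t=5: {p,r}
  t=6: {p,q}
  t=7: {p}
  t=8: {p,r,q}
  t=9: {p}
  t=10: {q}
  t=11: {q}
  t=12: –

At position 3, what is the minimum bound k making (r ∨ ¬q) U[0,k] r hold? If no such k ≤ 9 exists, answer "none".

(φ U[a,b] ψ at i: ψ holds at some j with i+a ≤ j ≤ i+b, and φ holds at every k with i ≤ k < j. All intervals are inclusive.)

Need earliest j ≥ 3 with r, and (r ∨ ¬q) at every k in [3,j-1].
  j=3: rhs fails.
  j=4: rhs fails.
  j=5: rhs holds; lhs holds on [3,4]. k = 2.

2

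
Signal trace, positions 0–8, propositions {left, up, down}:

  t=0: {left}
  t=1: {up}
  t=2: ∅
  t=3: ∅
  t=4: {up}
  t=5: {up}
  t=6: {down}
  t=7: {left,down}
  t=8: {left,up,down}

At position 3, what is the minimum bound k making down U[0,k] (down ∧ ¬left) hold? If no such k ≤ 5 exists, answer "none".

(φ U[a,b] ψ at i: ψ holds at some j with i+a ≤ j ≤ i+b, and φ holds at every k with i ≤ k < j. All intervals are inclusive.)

Need earliest j ≥ 3 with (down ∧ ¬left), and down at every k in [3,j-1].
  j=3: rhs fails.
  j=4: rhs fails.
  j=5: rhs fails.
  j=6: rhs holds but lhs fails at k=3.
  j=7: rhs fails.
  j=8: rhs fails.
No witness within the range → none.

none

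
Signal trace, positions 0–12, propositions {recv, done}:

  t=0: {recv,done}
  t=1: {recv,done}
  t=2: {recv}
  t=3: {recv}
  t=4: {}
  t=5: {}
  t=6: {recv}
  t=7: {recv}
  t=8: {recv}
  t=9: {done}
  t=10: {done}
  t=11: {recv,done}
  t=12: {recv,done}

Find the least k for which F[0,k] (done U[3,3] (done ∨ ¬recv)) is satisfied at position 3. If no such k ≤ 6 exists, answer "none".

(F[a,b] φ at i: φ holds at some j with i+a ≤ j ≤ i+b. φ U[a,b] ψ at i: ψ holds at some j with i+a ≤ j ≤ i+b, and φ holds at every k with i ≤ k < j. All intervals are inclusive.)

Scan j = 3,4,… for (done U[3,3] (done ∨ ¬recv)):
  j=3: fails
  j=4: fails
  j=5: fails
  j=6: fails
  j=7: fails
  j=8: fails
  j=9: holds
First hit at j=9, so smallest k = 9-3 = 6.

6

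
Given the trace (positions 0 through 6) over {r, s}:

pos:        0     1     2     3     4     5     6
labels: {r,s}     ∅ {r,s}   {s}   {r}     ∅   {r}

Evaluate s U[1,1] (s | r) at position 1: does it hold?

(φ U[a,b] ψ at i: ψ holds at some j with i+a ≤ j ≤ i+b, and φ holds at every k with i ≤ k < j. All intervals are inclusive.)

Need some j in [2,2] with (s | r), and s at every k in [1,j-1].
  j=2: (s | r) holds, but s fails at k=1 → not this j.
No j in the window works → until fails.

False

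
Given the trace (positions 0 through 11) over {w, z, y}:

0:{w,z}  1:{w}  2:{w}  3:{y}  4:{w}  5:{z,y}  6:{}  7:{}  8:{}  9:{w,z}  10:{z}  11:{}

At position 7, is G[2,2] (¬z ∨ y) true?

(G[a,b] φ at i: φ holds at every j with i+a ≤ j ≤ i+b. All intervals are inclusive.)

False

Check (¬z ∨ y) at every j in [9,9]:
  j=9: false
Fails at j=9 → formula fails.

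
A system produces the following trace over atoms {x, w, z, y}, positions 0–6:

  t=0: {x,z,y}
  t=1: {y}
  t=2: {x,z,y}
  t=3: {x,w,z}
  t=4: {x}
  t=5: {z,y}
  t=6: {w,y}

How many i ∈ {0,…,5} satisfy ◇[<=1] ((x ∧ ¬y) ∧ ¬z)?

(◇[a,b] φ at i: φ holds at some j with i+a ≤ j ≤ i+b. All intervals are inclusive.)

Evaluate at each i in [0,5]:
  i=0: ✗ (none in [0,1])
  i=1: ✗ (none in [1,2])
  i=2: ✗ (none in [2,3])
  i=3: ✓ (witness j=4)
  i=4: ✓ (witness j=4)
  i=5: ✗ (none in [5,6])
Positions where it holds: {3, 4} → 2.

2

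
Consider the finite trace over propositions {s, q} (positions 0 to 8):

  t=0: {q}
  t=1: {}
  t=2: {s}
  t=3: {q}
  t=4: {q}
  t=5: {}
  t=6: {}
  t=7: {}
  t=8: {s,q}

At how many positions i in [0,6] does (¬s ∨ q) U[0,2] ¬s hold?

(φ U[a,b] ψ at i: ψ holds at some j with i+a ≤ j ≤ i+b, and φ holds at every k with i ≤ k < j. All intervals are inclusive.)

6

Evaluate at each i in [0,6]:
  i=0: ✓ (rhs at j=0)
  i=1: ✓ (rhs at j=1)
  i=2: ✗ (lhs fails at k=2 before rhs at j=3)
  i=3: ✓ (rhs at j=3)
  i=4: ✓ (rhs at j=4)
  i=5: ✓ (rhs at j=5)
  i=6: ✓ (rhs at j=6)
Positions where it holds: {0, 1, 3, 4, 5, 6} → 6.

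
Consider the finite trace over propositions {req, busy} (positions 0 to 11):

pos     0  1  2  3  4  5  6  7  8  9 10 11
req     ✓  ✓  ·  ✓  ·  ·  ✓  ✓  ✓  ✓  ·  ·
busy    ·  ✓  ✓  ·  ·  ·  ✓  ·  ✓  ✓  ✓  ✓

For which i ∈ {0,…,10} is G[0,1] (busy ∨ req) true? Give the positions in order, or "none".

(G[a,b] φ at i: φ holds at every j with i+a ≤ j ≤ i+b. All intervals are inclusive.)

Evaluate at each i in [0,10]:
  i=0: ✓ (all of [0,1])
  i=1: ✓ (all of [1,2])
  i=2: ✓ (all of [2,3])
  i=3: ✗ (fails at j=4)
  i=4: ✗ (fails at j=4)
  i=5: ✗ (fails at j=5)
  i=6: ✓ (all of [6,7])
  i=7: ✓ (all of [7,8])
  i=8: ✓ (all of [8,9])
  i=9: ✓ (all of [9,10])
  i=10: ✓ (all of [10,11])

0, 1, 2, 6, 7, 8, 9, 10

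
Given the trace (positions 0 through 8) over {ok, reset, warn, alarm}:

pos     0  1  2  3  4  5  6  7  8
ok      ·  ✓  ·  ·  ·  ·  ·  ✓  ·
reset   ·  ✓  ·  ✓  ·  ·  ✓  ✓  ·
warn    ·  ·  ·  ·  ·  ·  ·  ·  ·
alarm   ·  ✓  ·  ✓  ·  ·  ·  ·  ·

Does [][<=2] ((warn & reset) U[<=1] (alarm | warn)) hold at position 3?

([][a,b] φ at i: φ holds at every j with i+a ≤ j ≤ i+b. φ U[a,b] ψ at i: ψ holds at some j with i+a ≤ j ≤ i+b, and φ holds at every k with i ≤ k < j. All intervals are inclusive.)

Check ((warn & reset) U[<=1] (alarm | warn)) at every j in [3,5]:
  j=3: holds
  j=4: fails
  j=5: fails
Fails at j=4 → formula fails.

Does not hold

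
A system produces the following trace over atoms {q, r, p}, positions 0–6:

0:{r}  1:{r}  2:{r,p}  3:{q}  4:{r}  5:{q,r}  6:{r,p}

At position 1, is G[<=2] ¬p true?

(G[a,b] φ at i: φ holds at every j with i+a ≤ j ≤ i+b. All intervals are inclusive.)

Does not hold

Check ¬p at every j in [1,3]:
  j=1: true
  j=2: false
  j=3: true
Fails at j=2 → formula fails.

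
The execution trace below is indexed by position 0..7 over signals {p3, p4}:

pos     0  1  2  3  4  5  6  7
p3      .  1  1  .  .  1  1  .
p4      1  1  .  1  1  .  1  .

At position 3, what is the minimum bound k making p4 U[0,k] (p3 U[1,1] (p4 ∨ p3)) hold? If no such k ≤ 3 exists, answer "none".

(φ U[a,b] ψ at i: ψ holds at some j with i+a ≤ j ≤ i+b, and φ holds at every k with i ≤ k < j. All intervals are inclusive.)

Need earliest j ≥ 3 with (p3 U[1,1] (p4 ∨ p3)), and p4 at every k in [3,j-1].
  j=3: rhs fails.
  j=4: rhs fails.
  j=5: rhs holds; lhs holds on [3,4]. k = 2.

2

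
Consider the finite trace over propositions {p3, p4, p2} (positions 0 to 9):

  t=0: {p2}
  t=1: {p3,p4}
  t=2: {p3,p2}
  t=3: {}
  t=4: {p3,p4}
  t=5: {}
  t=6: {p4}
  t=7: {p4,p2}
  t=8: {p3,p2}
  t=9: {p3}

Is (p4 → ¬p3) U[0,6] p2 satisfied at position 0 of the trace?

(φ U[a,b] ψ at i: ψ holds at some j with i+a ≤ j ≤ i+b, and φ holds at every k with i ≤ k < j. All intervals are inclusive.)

Need some j in [0,6] with p2, and (p4 → ¬p3) at every k in [0,j-1].
  j=0: p2 holds; no prefix to check → satisfied.

True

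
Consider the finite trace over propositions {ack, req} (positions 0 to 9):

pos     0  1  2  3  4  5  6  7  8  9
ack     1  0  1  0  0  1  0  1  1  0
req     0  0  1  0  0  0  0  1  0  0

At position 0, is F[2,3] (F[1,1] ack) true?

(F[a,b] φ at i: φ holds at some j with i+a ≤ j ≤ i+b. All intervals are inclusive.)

False

Check F[1,1] ack at each j in [2,3]:
  j=2: fails (none in [3,3])
  j=3: fails (none in [4,4])
No position in the window satisfies it → formula fails.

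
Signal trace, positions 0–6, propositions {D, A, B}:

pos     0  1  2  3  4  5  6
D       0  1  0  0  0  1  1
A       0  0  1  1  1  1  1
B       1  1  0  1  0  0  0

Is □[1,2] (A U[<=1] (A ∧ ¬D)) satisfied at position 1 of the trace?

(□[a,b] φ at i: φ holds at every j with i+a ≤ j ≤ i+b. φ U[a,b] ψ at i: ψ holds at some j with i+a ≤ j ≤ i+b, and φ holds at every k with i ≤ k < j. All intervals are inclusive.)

Holds

Check (A U[<=1] (A ∧ ¬D)) at every j in [2,3]:
  j=2: holds
  j=3: holds
All positions satisfy it → formula holds.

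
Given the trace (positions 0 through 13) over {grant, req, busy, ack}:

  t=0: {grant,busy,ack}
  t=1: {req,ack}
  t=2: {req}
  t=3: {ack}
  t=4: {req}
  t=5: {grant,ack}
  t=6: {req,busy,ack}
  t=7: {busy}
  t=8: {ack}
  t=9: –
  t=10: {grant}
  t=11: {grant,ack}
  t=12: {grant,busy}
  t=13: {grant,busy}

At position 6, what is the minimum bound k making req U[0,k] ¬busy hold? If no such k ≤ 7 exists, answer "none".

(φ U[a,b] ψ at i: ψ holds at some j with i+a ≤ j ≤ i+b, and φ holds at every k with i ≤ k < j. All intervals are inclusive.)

Need earliest j ≥ 6 with ¬busy, and req at every k in [6,j-1].
  j=6: rhs fails.
  j=7: rhs fails.
  j=8: rhs holds but lhs fails at k=7.
  j=9: rhs holds but lhs fails at k=7.
  j=10: rhs holds but lhs fails at k=7.
  j=11: rhs holds but lhs fails at k=7.
  j=12: rhs fails.
  j=13: rhs fails.
No witness within the range → none.

none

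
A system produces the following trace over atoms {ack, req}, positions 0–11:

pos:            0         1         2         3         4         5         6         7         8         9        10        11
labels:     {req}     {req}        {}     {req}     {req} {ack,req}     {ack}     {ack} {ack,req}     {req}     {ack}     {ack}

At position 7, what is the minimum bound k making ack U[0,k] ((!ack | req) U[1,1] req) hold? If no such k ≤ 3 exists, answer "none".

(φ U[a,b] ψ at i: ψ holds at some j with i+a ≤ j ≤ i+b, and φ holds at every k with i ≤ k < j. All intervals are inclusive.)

1

Need earliest j ≥ 7 with ((!ack | req) U[1,1] req), and ack at every k in [7,j-1].
  j=7: rhs fails.
  j=8: rhs holds; lhs holds on [7,7]. k = 1.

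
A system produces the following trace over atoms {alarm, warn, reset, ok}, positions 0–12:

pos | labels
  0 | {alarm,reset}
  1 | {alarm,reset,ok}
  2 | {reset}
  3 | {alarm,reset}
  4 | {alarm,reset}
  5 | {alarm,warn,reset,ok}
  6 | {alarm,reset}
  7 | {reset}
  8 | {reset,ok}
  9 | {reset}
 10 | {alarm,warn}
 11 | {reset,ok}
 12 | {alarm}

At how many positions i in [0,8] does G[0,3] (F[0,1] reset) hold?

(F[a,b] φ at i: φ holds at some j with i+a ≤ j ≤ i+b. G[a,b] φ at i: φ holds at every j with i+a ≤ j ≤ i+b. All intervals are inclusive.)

9

Evaluate at each i in [0,8]:
  i=0: ✓ (all of [0,3])
  i=1: ✓ (all of [1,4])
  i=2: ✓ (all of [2,5])
  i=3: ✓ (all of [3,6])
  i=4: ✓ (all of [4,7])
  i=5: ✓ (all of [5,8])
  i=6: ✓ (all of [6,9])
  i=7: ✓ (all of [7,10])
  i=8: ✓ (all of [8,11])
Positions where it holds: {0, 1, 2, 3, 4, 5, 6, 7, 8} → 9.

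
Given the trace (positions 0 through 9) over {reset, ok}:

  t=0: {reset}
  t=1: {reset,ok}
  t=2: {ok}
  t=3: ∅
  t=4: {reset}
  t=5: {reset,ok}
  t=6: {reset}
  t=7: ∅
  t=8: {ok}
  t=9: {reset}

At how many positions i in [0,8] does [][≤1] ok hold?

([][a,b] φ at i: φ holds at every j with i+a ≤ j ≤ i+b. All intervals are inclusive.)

Evaluate at each i in [0,8]:
  i=0: ✗ (fails at j=0)
  i=1: ✓ (all of [1,2])
  i=2: ✗ (fails at j=3)
  i=3: ✗ (fails at j=3)
  i=4: ✗ (fails at j=4)
  i=5: ✗ (fails at j=6)
  i=6: ✗ (fails at j=6)
  i=7: ✗ (fails at j=7)
  i=8: ✗ (fails at j=9)
Positions where it holds: {1} → 1.

1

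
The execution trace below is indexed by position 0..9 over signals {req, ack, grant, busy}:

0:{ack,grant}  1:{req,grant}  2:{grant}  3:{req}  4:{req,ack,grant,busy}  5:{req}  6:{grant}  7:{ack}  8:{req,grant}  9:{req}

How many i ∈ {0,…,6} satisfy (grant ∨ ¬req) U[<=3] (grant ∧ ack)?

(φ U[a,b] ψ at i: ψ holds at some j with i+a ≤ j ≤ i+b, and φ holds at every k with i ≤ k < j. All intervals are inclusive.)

Evaluate at each i in [0,6]:
  i=0: ✓ (rhs at j=0)
  i=1: ✗ (lhs fails at k=3 before rhs at j=4)
  i=2: ✗ (lhs fails at k=3 before rhs at j=4)
  i=3: ✗ (lhs fails at k=3 before rhs at j=4)
  i=4: ✓ (rhs at j=4)
  i=5: ✗ (no rhs in [5,8])
  i=6: ✗ (no rhs in [6,9])
Positions where it holds: {0, 4} → 2.

2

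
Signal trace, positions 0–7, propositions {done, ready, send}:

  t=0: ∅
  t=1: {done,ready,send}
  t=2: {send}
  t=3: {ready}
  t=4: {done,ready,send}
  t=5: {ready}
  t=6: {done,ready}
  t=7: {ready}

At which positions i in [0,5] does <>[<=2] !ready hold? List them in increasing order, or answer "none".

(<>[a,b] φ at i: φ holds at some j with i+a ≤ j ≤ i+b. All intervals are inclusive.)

Evaluate at each i in [0,5]:
  i=0: ✓ (witness j=0)
  i=1: ✓ (witness j=2)
  i=2: ✓ (witness j=2)
  i=3: ✗ (none in [3,5])
  i=4: ✗ (none in [4,6])
  i=5: ✗ (none in [5,7])

0, 1, 2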